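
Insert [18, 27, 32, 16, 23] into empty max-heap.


Insert 18: [18]
Insert 27: [27, 18]
Insert 32: [32, 18, 27]
Insert 16: [32, 18, 27, 16]
Insert 23: [32, 23, 27, 16, 18]

Final heap: [32, 23, 27, 16, 18]


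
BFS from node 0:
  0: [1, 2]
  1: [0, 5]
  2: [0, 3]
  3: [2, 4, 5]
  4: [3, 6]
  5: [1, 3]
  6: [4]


Visit 0, enqueue [1, 2]
Visit 1, enqueue [5]
Visit 2, enqueue [3]
Visit 5, enqueue []
Visit 3, enqueue [4]
Visit 4, enqueue [6]
Visit 6, enqueue []

BFS order: [0, 1, 2, 5, 3, 4, 6]


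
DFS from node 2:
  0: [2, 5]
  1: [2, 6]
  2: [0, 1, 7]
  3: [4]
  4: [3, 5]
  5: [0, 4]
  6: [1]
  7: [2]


Visit 2, push [7, 1, 0]
Visit 0, push [5]
Visit 5, push [4]
Visit 4, push [3]
Visit 3, push []
Visit 1, push [6]
Visit 6, push []
Visit 7, push []

DFS order: [2, 0, 5, 4, 3, 1, 6, 7]


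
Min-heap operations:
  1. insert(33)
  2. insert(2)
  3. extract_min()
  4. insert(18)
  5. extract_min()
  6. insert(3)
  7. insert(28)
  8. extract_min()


insert(33) -> [33]
insert(2) -> [2, 33]
extract_min()->2, [33]
insert(18) -> [18, 33]
extract_min()->18, [33]
insert(3) -> [3, 33]
insert(28) -> [3, 33, 28]
extract_min()->3, [28, 33]

Final heap: [28, 33]


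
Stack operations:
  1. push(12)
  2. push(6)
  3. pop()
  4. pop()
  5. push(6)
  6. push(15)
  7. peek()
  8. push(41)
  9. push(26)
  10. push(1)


push(12) -> [12]
push(6) -> [12, 6]
pop()->6, [12]
pop()->12, []
push(6) -> [6]
push(15) -> [6, 15]
peek()->15
push(41) -> [6, 15, 41]
push(26) -> [6, 15, 41, 26]
push(1) -> [6, 15, 41, 26, 1]

Final stack: [6, 15, 41, 26, 1]


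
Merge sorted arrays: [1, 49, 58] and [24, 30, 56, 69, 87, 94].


Take 1 from A
Take 24 from B
Take 30 from B
Take 49 from A
Take 56 from B
Take 58 from A

Merged: [1, 24, 30, 49, 56, 58, 69, 87, 94]


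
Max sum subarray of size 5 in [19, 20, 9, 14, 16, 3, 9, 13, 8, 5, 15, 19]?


[0:5]: 78
[1:6]: 62
[2:7]: 51
[3:8]: 55
[4:9]: 49
[5:10]: 38
[6:11]: 50
[7:12]: 60

Max: 78 at [0:5]


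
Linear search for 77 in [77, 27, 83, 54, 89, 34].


i=0: 77==77 found!

Found at 0, 1 comps


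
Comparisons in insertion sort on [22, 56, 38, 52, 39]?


Algorithm: insertion sort
Input: [22, 56, 38, 52, 39]
Sorted: [22, 38, 39, 52, 56]

8


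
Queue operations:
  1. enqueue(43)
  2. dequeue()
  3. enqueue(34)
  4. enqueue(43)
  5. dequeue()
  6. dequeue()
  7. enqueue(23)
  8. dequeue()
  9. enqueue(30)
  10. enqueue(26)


enqueue(43) -> [43]
dequeue()->43, []
enqueue(34) -> [34]
enqueue(43) -> [34, 43]
dequeue()->34, [43]
dequeue()->43, []
enqueue(23) -> [23]
dequeue()->23, []
enqueue(30) -> [30]
enqueue(26) -> [30, 26]

Final queue: [30, 26]


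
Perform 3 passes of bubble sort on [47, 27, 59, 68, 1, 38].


Initial: [47, 27, 59, 68, 1, 38]
Pass 1: [27, 47, 59, 1, 38, 68] (3 swaps)
Pass 2: [27, 47, 1, 38, 59, 68] (2 swaps)
Pass 3: [27, 1, 38, 47, 59, 68] (2 swaps)

After 3 passes: [27, 1, 38, 47, 59, 68]


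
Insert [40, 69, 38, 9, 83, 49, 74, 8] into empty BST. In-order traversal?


Insert 40: root
Insert 69: R from 40
Insert 38: L from 40
Insert 9: L from 40 -> L from 38
Insert 83: R from 40 -> R from 69
Insert 49: R from 40 -> L from 69
Insert 74: R from 40 -> R from 69 -> L from 83
Insert 8: L from 40 -> L from 38 -> L from 9

In-order: [8, 9, 38, 40, 49, 69, 74, 83]


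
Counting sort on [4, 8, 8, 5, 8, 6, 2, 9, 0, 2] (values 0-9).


Input: [4, 8, 8, 5, 8, 6, 2, 9, 0, 2]
Counts: [1, 0, 2, 0, 1, 1, 1, 0, 3, 1]

Sorted: [0, 2, 2, 4, 5, 6, 8, 8, 8, 9]


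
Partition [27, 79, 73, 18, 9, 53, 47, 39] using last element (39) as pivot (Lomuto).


Pivot: 39
  27 <= 39: advance i (no swap)
  18 <= 39: swap -> [27, 18, 73, 79, 9, 53, 47, 39]
  9 <= 39: swap -> [27, 18, 9, 79, 73, 53, 47, 39]
Place pivot at 3: [27, 18, 9, 39, 73, 53, 47, 79]

Partitioned: [27, 18, 9, 39, 73, 53, 47, 79]


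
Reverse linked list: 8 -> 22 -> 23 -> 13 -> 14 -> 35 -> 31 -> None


Step 1: curr=8, set curr.next=prev(None) | reversed so far: 8
Step 2: curr=22, set curr.next=prev(8) | reversed so far: 22 -> 8
Step 3: curr=23, set curr.next=prev(22) | reversed so far: 23 -> 22 -> 8
Step 4: curr=13, set curr.next=prev(23) | reversed so far: 13 -> 23 -> 22 -> 8
Step 5: curr=14, set curr.next=prev(13) | reversed so far: 14 -> 13 -> 23 -> 22 -> 8
Step 6: curr=35, set curr.next=prev(14) | reversed so far: 35 -> 14 -> 13 -> 23 -> 22 -> 8
Step 7: curr=31, set curr.next=prev(35) | reversed so far: 31 -> 35 -> 14 -> 13 -> 23 -> 22 -> 8

31 -> 35 -> 14 -> 13 -> 23 -> 22 -> 8 -> None


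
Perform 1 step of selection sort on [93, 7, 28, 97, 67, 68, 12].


Initial: [93, 7, 28, 97, 67, 68, 12]
Step 1: min=7 at 1
  Swap: [7, 93, 28, 97, 67, 68, 12]

After 1 step: [7, 93, 28, 97, 67, 68, 12]


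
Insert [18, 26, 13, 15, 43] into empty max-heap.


Insert 18: [18]
Insert 26: [26, 18]
Insert 13: [26, 18, 13]
Insert 15: [26, 18, 13, 15]
Insert 43: [43, 26, 13, 15, 18]

Final heap: [43, 26, 13, 15, 18]


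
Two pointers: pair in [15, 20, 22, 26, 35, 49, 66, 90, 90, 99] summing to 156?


lo=0(15)+hi=9(99)=114
lo=1(20)+hi=9(99)=119
lo=2(22)+hi=9(99)=121
lo=3(26)+hi=9(99)=125
lo=4(35)+hi=9(99)=134
lo=5(49)+hi=9(99)=148
lo=6(66)+hi=9(99)=165
lo=6(66)+hi=8(90)=156

Yes: 66+90=156


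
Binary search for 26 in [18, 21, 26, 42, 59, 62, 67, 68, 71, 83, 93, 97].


Step 1: lo=0, hi=11, mid=5, val=62
Step 2: lo=0, hi=4, mid=2, val=26

Found at index 2


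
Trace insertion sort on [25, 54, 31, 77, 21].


Initial: [25, 54, 31, 77, 21]
Insert 54: [25, 54, 31, 77, 21]
Insert 31: [25, 31, 54, 77, 21]
Insert 77: [25, 31, 54, 77, 21]
Insert 21: [21, 25, 31, 54, 77]

Sorted: [21, 25, 31, 54, 77]


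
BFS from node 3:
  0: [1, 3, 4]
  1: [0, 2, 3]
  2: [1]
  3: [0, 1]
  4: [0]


Visit 3, enqueue [0, 1]
Visit 0, enqueue [4]
Visit 1, enqueue [2]
Visit 4, enqueue []
Visit 2, enqueue []

BFS order: [3, 0, 1, 4, 2]


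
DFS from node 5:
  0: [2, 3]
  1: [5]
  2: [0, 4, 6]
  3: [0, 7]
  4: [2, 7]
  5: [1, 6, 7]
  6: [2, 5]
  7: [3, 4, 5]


Visit 5, push [7, 6, 1]
Visit 1, push []
Visit 6, push [2]
Visit 2, push [4, 0]
Visit 0, push [3]
Visit 3, push [7]
Visit 7, push [4]
Visit 4, push []

DFS order: [5, 1, 6, 2, 0, 3, 7, 4]


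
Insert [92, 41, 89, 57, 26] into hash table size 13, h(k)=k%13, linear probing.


Insert 92: h=1 -> slot 1
Insert 41: h=2 -> slot 2
Insert 89: h=11 -> slot 11
Insert 57: h=5 -> slot 5
Insert 26: h=0 -> slot 0

Table: [26, 92, 41, None, None, 57, None, None, None, None, None, 89, None]


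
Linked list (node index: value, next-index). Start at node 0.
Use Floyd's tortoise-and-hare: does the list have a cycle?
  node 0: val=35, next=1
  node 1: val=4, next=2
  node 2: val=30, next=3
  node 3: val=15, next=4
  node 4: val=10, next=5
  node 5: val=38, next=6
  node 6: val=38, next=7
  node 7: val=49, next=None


Floyd's tortoise (slow, +1) and hare (fast, +2):
  init: slow=0, fast=0
  step 1: slow=1, fast=2
  step 2: slow=2, fast=4
  step 3: slow=3, fast=6
  step 4: fast 6->7->None, no cycle

Cycle: no


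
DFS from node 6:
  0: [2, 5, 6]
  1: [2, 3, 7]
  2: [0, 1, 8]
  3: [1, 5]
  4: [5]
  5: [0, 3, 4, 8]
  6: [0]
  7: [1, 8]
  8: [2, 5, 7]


Visit 6, push [0]
Visit 0, push [5, 2]
Visit 2, push [8, 1]
Visit 1, push [7, 3]
Visit 3, push [5]
Visit 5, push [8, 4]
Visit 4, push []
Visit 8, push [7]
Visit 7, push []

DFS order: [6, 0, 2, 1, 3, 5, 4, 8, 7]


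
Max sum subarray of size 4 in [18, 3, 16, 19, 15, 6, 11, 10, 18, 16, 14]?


[0:4]: 56
[1:5]: 53
[2:6]: 56
[3:7]: 51
[4:8]: 42
[5:9]: 45
[6:10]: 55
[7:11]: 58

Max: 58 at [7:11]


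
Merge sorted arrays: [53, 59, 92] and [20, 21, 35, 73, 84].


Take 20 from B
Take 21 from B
Take 35 from B
Take 53 from A
Take 59 from A
Take 73 from B
Take 84 from B

Merged: [20, 21, 35, 53, 59, 73, 84, 92]


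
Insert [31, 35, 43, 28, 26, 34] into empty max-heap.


Insert 31: [31]
Insert 35: [35, 31]
Insert 43: [43, 31, 35]
Insert 28: [43, 31, 35, 28]
Insert 26: [43, 31, 35, 28, 26]
Insert 34: [43, 31, 35, 28, 26, 34]

Final heap: [43, 31, 35, 28, 26, 34]


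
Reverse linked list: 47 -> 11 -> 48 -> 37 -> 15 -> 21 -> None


Step 1: curr=47, set curr.next=prev(None) | reversed so far: 47
Step 2: curr=11, set curr.next=prev(47) | reversed so far: 11 -> 47
Step 3: curr=48, set curr.next=prev(11) | reversed so far: 48 -> 11 -> 47
Step 4: curr=37, set curr.next=prev(48) | reversed so far: 37 -> 48 -> 11 -> 47
Step 5: curr=15, set curr.next=prev(37) | reversed so far: 15 -> 37 -> 48 -> 11 -> 47
Step 6: curr=21, set curr.next=prev(15) | reversed so far: 21 -> 15 -> 37 -> 48 -> 11 -> 47

21 -> 15 -> 37 -> 48 -> 11 -> 47 -> None


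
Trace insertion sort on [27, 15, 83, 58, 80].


Initial: [27, 15, 83, 58, 80]
Insert 15: [15, 27, 83, 58, 80]
Insert 83: [15, 27, 83, 58, 80]
Insert 58: [15, 27, 58, 83, 80]
Insert 80: [15, 27, 58, 80, 83]

Sorted: [15, 27, 58, 80, 83]


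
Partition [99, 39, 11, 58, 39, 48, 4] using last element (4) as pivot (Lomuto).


Pivot: 4
Place pivot at 0: [4, 39, 11, 58, 39, 48, 99]

Partitioned: [4, 39, 11, 58, 39, 48, 99]


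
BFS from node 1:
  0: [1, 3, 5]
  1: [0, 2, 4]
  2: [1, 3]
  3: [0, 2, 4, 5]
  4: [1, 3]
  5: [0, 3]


Visit 1, enqueue [0, 2, 4]
Visit 0, enqueue [3, 5]
Visit 2, enqueue []
Visit 4, enqueue []
Visit 3, enqueue []
Visit 5, enqueue []

BFS order: [1, 0, 2, 4, 3, 5]


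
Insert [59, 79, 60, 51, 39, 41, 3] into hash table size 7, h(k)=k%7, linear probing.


Insert 59: h=3 -> slot 3
Insert 79: h=2 -> slot 2
Insert 60: h=4 -> slot 4
Insert 51: h=2, 3 probes -> slot 5
Insert 39: h=4, 2 probes -> slot 6
Insert 41: h=6, 1 probes -> slot 0
Insert 3: h=3, 5 probes -> slot 1

Table: [41, 3, 79, 59, 60, 51, 39]


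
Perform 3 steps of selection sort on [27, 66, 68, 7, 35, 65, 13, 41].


Initial: [27, 66, 68, 7, 35, 65, 13, 41]
Step 1: min=7 at 3
  Swap: [7, 66, 68, 27, 35, 65, 13, 41]
Step 2: min=13 at 6
  Swap: [7, 13, 68, 27, 35, 65, 66, 41]
Step 3: min=27 at 3
  Swap: [7, 13, 27, 68, 35, 65, 66, 41]

After 3 steps: [7, 13, 27, 68, 35, 65, 66, 41]


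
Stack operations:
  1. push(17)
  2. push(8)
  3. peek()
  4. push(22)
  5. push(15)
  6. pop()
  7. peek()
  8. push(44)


push(17) -> [17]
push(8) -> [17, 8]
peek()->8
push(22) -> [17, 8, 22]
push(15) -> [17, 8, 22, 15]
pop()->15, [17, 8, 22]
peek()->22
push(44) -> [17, 8, 22, 44]

Final stack: [17, 8, 22, 44]


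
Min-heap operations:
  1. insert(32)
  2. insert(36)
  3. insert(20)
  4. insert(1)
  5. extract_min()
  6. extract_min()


insert(32) -> [32]
insert(36) -> [32, 36]
insert(20) -> [20, 36, 32]
insert(1) -> [1, 20, 32, 36]
extract_min()->1, [20, 36, 32]
extract_min()->20, [32, 36]

Final heap: [32, 36]


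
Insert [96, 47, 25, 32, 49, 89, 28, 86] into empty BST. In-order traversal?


Insert 96: root
Insert 47: L from 96
Insert 25: L from 96 -> L from 47
Insert 32: L from 96 -> L from 47 -> R from 25
Insert 49: L from 96 -> R from 47
Insert 89: L from 96 -> R from 47 -> R from 49
Insert 28: L from 96 -> L from 47 -> R from 25 -> L from 32
Insert 86: L from 96 -> R from 47 -> R from 49 -> L from 89

In-order: [25, 28, 32, 47, 49, 86, 89, 96]


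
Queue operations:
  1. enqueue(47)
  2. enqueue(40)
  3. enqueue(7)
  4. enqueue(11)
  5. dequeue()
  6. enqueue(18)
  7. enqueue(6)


enqueue(47) -> [47]
enqueue(40) -> [47, 40]
enqueue(7) -> [47, 40, 7]
enqueue(11) -> [47, 40, 7, 11]
dequeue()->47, [40, 7, 11]
enqueue(18) -> [40, 7, 11, 18]
enqueue(6) -> [40, 7, 11, 18, 6]

Final queue: [40, 7, 11, 18, 6]


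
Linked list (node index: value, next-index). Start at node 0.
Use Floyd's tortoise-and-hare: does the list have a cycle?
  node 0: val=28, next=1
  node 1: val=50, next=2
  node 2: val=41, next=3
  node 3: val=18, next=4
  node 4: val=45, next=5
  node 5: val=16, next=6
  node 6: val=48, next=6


Floyd's tortoise (slow, +1) and hare (fast, +2):
  init: slow=0, fast=0
  step 1: slow=1, fast=2
  step 2: slow=2, fast=4
  step 3: slow=3, fast=6
  step 4: slow=4, fast=6
  step 5: slow=5, fast=6
  step 6: slow=6, fast=6
  slow == fast at node 6: cycle detected

Cycle: yes


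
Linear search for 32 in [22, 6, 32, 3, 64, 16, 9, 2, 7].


i=0: 22!=32
i=1: 6!=32
i=2: 32==32 found!

Found at 2, 3 comps


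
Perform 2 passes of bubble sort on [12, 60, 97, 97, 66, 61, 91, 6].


Initial: [12, 60, 97, 97, 66, 61, 91, 6]
Pass 1: [12, 60, 97, 66, 61, 91, 6, 97] (4 swaps)
Pass 2: [12, 60, 66, 61, 91, 6, 97, 97] (4 swaps)

After 2 passes: [12, 60, 66, 61, 91, 6, 97, 97]


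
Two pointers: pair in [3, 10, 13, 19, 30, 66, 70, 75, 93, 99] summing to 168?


lo=0(3)+hi=9(99)=102
lo=1(10)+hi=9(99)=109
lo=2(13)+hi=9(99)=112
lo=3(19)+hi=9(99)=118
lo=4(30)+hi=9(99)=129
lo=5(66)+hi=9(99)=165
lo=6(70)+hi=9(99)=169
lo=6(70)+hi=8(93)=163
lo=7(75)+hi=8(93)=168

Yes: 75+93=168


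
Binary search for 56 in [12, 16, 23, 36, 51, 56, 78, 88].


Step 1: lo=0, hi=7, mid=3, val=36
Step 2: lo=4, hi=7, mid=5, val=56

Found at index 5


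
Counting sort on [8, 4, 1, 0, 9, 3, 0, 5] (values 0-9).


Input: [8, 4, 1, 0, 9, 3, 0, 5]
Counts: [2, 1, 0, 1, 1, 1, 0, 0, 1, 1]

Sorted: [0, 0, 1, 3, 4, 5, 8, 9]


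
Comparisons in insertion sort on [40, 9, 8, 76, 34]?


Algorithm: insertion sort
Input: [40, 9, 8, 76, 34]
Sorted: [8, 9, 34, 40, 76]

7


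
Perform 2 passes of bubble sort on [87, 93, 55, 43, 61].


Initial: [87, 93, 55, 43, 61]
Pass 1: [87, 55, 43, 61, 93] (3 swaps)
Pass 2: [55, 43, 61, 87, 93] (3 swaps)

After 2 passes: [55, 43, 61, 87, 93]


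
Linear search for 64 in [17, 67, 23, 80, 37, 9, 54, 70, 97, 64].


i=0: 17!=64
i=1: 67!=64
i=2: 23!=64
i=3: 80!=64
i=4: 37!=64
i=5: 9!=64
i=6: 54!=64
i=7: 70!=64
i=8: 97!=64
i=9: 64==64 found!

Found at 9, 10 comps


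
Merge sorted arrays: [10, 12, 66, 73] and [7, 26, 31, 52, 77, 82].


Take 7 from B
Take 10 from A
Take 12 from A
Take 26 from B
Take 31 from B
Take 52 from B
Take 66 from A
Take 73 from A

Merged: [7, 10, 12, 26, 31, 52, 66, 73, 77, 82]


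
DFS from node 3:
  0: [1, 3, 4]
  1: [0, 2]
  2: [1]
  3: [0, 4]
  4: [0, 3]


Visit 3, push [4, 0]
Visit 0, push [4, 1]
Visit 1, push [2]
Visit 2, push []
Visit 4, push []

DFS order: [3, 0, 1, 2, 4]


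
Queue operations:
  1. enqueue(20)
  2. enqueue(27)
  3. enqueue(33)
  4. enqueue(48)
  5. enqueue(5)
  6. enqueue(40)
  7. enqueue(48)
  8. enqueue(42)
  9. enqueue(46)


enqueue(20) -> [20]
enqueue(27) -> [20, 27]
enqueue(33) -> [20, 27, 33]
enqueue(48) -> [20, 27, 33, 48]
enqueue(5) -> [20, 27, 33, 48, 5]
enqueue(40) -> [20, 27, 33, 48, 5, 40]
enqueue(48) -> [20, 27, 33, 48, 5, 40, 48]
enqueue(42) -> [20, 27, 33, 48, 5, 40, 48, 42]
enqueue(46) -> [20, 27, 33, 48, 5, 40, 48, 42, 46]

Final queue: [20, 27, 33, 48, 5, 40, 48, 42, 46]


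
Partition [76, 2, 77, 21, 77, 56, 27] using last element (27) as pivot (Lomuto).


Pivot: 27
  2 <= 27: swap -> [2, 76, 77, 21, 77, 56, 27]
  21 <= 27: swap -> [2, 21, 77, 76, 77, 56, 27]
Place pivot at 2: [2, 21, 27, 76, 77, 56, 77]

Partitioned: [2, 21, 27, 76, 77, 56, 77]


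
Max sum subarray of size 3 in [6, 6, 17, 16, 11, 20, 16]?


[0:3]: 29
[1:4]: 39
[2:5]: 44
[3:6]: 47
[4:7]: 47

Max: 47 at [3:6]


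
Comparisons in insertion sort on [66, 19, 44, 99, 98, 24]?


Algorithm: insertion sort
Input: [66, 19, 44, 99, 98, 24]
Sorted: [19, 24, 44, 66, 98, 99]

11


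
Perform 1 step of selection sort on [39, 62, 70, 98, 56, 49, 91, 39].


Initial: [39, 62, 70, 98, 56, 49, 91, 39]
Step 1: min=39 at 0
  Swap: [39, 62, 70, 98, 56, 49, 91, 39]

After 1 step: [39, 62, 70, 98, 56, 49, 91, 39]


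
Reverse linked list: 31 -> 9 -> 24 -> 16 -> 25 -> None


Step 1: curr=31, set curr.next=prev(None) | reversed so far: 31
Step 2: curr=9, set curr.next=prev(31) | reversed so far: 9 -> 31
Step 3: curr=24, set curr.next=prev(9) | reversed so far: 24 -> 9 -> 31
Step 4: curr=16, set curr.next=prev(24) | reversed so far: 16 -> 24 -> 9 -> 31
Step 5: curr=25, set curr.next=prev(16) | reversed so far: 25 -> 16 -> 24 -> 9 -> 31

25 -> 16 -> 24 -> 9 -> 31 -> None


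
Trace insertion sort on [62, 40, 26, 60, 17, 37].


Initial: [62, 40, 26, 60, 17, 37]
Insert 40: [40, 62, 26, 60, 17, 37]
Insert 26: [26, 40, 62, 60, 17, 37]
Insert 60: [26, 40, 60, 62, 17, 37]
Insert 17: [17, 26, 40, 60, 62, 37]
Insert 37: [17, 26, 37, 40, 60, 62]

Sorted: [17, 26, 37, 40, 60, 62]


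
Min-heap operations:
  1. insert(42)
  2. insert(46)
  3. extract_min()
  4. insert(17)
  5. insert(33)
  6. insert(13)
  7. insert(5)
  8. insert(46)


insert(42) -> [42]
insert(46) -> [42, 46]
extract_min()->42, [46]
insert(17) -> [17, 46]
insert(33) -> [17, 46, 33]
insert(13) -> [13, 17, 33, 46]
insert(5) -> [5, 13, 33, 46, 17]
insert(46) -> [5, 13, 33, 46, 17, 46]

Final heap: [5, 13, 33, 46, 17, 46]


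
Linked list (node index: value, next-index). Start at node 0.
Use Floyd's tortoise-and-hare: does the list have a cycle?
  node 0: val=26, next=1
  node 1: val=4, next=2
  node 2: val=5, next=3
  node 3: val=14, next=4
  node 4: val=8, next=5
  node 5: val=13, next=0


Floyd's tortoise (slow, +1) and hare (fast, +2):
  init: slow=0, fast=0
  step 1: slow=1, fast=2
  step 2: slow=2, fast=4
  step 3: slow=3, fast=0
  step 4: slow=4, fast=2
  step 5: slow=5, fast=4
  step 6: slow=0, fast=0
  slow == fast at node 0: cycle detected

Cycle: yes


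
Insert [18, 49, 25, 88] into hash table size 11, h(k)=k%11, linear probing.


Insert 18: h=7 -> slot 7
Insert 49: h=5 -> slot 5
Insert 25: h=3 -> slot 3
Insert 88: h=0 -> slot 0

Table: [88, None, None, 25, None, 49, None, 18, None, None, None]


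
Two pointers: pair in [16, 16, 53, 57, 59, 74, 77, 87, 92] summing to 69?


lo=0(16)+hi=8(92)=108
lo=0(16)+hi=7(87)=103
lo=0(16)+hi=6(77)=93
lo=0(16)+hi=5(74)=90
lo=0(16)+hi=4(59)=75
lo=0(16)+hi=3(57)=73
lo=0(16)+hi=2(53)=69

Yes: 16+53=69


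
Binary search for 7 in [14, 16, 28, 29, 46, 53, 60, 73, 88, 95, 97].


Step 1: lo=0, hi=10, mid=5, val=53
Step 2: lo=0, hi=4, mid=2, val=28
Step 3: lo=0, hi=1, mid=0, val=14

Not found


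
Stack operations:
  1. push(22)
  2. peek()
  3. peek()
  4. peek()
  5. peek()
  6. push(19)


push(22) -> [22]
peek()->22
peek()->22
peek()->22
peek()->22
push(19) -> [22, 19]

Final stack: [22, 19]


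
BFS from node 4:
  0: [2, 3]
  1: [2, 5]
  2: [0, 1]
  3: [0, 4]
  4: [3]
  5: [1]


Visit 4, enqueue [3]
Visit 3, enqueue [0]
Visit 0, enqueue [2]
Visit 2, enqueue [1]
Visit 1, enqueue [5]
Visit 5, enqueue []

BFS order: [4, 3, 0, 2, 1, 5]


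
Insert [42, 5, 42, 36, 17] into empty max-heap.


Insert 42: [42]
Insert 5: [42, 5]
Insert 42: [42, 5, 42]
Insert 36: [42, 36, 42, 5]
Insert 17: [42, 36, 42, 5, 17]

Final heap: [42, 36, 42, 5, 17]


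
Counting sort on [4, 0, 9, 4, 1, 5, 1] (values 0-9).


Input: [4, 0, 9, 4, 1, 5, 1]
Counts: [1, 2, 0, 0, 2, 1, 0, 0, 0, 1]

Sorted: [0, 1, 1, 4, 4, 5, 9]


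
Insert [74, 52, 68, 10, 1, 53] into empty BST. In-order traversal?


Insert 74: root
Insert 52: L from 74
Insert 68: L from 74 -> R from 52
Insert 10: L from 74 -> L from 52
Insert 1: L from 74 -> L from 52 -> L from 10
Insert 53: L from 74 -> R from 52 -> L from 68

In-order: [1, 10, 52, 53, 68, 74]


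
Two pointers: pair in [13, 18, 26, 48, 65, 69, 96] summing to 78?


lo=0(13)+hi=6(96)=109
lo=0(13)+hi=5(69)=82
lo=0(13)+hi=4(65)=78

Yes: 13+65=78


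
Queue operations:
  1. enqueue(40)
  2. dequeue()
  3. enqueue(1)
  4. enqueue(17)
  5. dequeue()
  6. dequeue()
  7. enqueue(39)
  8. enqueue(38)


enqueue(40) -> [40]
dequeue()->40, []
enqueue(1) -> [1]
enqueue(17) -> [1, 17]
dequeue()->1, [17]
dequeue()->17, []
enqueue(39) -> [39]
enqueue(38) -> [39, 38]

Final queue: [39, 38]


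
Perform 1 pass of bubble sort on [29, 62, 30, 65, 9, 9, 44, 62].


Initial: [29, 62, 30, 65, 9, 9, 44, 62]
Pass 1: [29, 30, 62, 9, 9, 44, 62, 65] (5 swaps)

After 1 pass: [29, 30, 62, 9, 9, 44, 62, 65]


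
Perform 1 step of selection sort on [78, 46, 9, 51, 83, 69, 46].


Initial: [78, 46, 9, 51, 83, 69, 46]
Step 1: min=9 at 2
  Swap: [9, 46, 78, 51, 83, 69, 46]

After 1 step: [9, 46, 78, 51, 83, 69, 46]


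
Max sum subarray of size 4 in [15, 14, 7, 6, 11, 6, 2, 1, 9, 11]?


[0:4]: 42
[1:5]: 38
[2:6]: 30
[3:7]: 25
[4:8]: 20
[5:9]: 18
[6:10]: 23

Max: 42 at [0:4]


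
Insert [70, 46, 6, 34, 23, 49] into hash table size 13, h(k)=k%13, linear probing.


Insert 70: h=5 -> slot 5
Insert 46: h=7 -> slot 7
Insert 6: h=6 -> slot 6
Insert 34: h=8 -> slot 8
Insert 23: h=10 -> slot 10
Insert 49: h=10, 1 probes -> slot 11

Table: [None, None, None, None, None, 70, 6, 46, 34, None, 23, 49, None]


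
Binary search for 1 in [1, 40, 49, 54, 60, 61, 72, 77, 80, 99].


Step 1: lo=0, hi=9, mid=4, val=60
Step 2: lo=0, hi=3, mid=1, val=40
Step 3: lo=0, hi=0, mid=0, val=1

Found at index 0


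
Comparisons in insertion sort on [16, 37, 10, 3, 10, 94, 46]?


Algorithm: insertion sort
Input: [16, 37, 10, 3, 10, 94, 46]
Sorted: [3, 10, 10, 16, 37, 46, 94]

12


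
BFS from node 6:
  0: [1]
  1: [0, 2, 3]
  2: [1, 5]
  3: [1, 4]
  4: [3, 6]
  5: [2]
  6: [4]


Visit 6, enqueue [4]
Visit 4, enqueue [3]
Visit 3, enqueue [1]
Visit 1, enqueue [0, 2]
Visit 0, enqueue []
Visit 2, enqueue [5]
Visit 5, enqueue []

BFS order: [6, 4, 3, 1, 0, 2, 5]


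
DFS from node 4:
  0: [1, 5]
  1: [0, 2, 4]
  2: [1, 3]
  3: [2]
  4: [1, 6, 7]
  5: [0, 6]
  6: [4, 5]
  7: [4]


Visit 4, push [7, 6, 1]
Visit 1, push [2, 0]
Visit 0, push [5]
Visit 5, push [6]
Visit 6, push []
Visit 2, push [3]
Visit 3, push []
Visit 7, push []

DFS order: [4, 1, 0, 5, 6, 2, 3, 7]


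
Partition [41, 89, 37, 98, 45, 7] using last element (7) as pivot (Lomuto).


Pivot: 7
Place pivot at 0: [7, 89, 37, 98, 45, 41]

Partitioned: [7, 89, 37, 98, 45, 41]


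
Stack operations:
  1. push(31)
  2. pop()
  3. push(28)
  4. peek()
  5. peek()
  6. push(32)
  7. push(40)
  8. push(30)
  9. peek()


push(31) -> [31]
pop()->31, []
push(28) -> [28]
peek()->28
peek()->28
push(32) -> [28, 32]
push(40) -> [28, 32, 40]
push(30) -> [28, 32, 40, 30]
peek()->30

Final stack: [28, 32, 40, 30]


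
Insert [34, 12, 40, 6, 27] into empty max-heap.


Insert 34: [34]
Insert 12: [34, 12]
Insert 40: [40, 12, 34]
Insert 6: [40, 12, 34, 6]
Insert 27: [40, 27, 34, 6, 12]

Final heap: [40, 27, 34, 6, 12]


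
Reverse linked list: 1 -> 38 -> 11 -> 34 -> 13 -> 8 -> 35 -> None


Step 1: curr=1, set curr.next=prev(None) | reversed so far: 1
Step 2: curr=38, set curr.next=prev(1) | reversed so far: 38 -> 1
Step 3: curr=11, set curr.next=prev(38) | reversed so far: 11 -> 38 -> 1
Step 4: curr=34, set curr.next=prev(11) | reversed so far: 34 -> 11 -> 38 -> 1
Step 5: curr=13, set curr.next=prev(34) | reversed so far: 13 -> 34 -> 11 -> 38 -> 1
Step 6: curr=8, set curr.next=prev(13) | reversed so far: 8 -> 13 -> 34 -> 11 -> 38 -> 1
Step 7: curr=35, set curr.next=prev(8) | reversed so far: 35 -> 8 -> 13 -> 34 -> 11 -> 38 -> 1

35 -> 8 -> 13 -> 34 -> 11 -> 38 -> 1 -> None


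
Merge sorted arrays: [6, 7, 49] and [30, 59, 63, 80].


Take 6 from A
Take 7 from A
Take 30 from B
Take 49 from A

Merged: [6, 7, 30, 49, 59, 63, 80]


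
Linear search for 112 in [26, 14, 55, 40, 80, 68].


i=0: 26!=112
i=1: 14!=112
i=2: 55!=112
i=3: 40!=112
i=4: 80!=112
i=5: 68!=112

Not found, 6 comps


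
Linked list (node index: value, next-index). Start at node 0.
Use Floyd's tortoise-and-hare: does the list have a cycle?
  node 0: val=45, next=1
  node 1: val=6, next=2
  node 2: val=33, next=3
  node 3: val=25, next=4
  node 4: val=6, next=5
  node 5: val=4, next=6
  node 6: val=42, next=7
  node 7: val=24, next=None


Floyd's tortoise (slow, +1) and hare (fast, +2):
  init: slow=0, fast=0
  step 1: slow=1, fast=2
  step 2: slow=2, fast=4
  step 3: slow=3, fast=6
  step 4: fast 6->7->None, no cycle

Cycle: no


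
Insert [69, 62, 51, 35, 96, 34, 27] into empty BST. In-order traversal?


Insert 69: root
Insert 62: L from 69
Insert 51: L from 69 -> L from 62
Insert 35: L from 69 -> L from 62 -> L from 51
Insert 96: R from 69
Insert 34: L from 69 -> L from 62 -> L from 51 -> L from 35
Insert 27: L from 69 -> L from 62 -> L from 51 -> L from 35 -> L from 34

In-order: [27, 34, 35, 51, 62, 69, 96]


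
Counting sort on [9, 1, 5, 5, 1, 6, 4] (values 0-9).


Input: [9, 1, 5, 5, 1, 6, 4]
Counts: [0, 2, 0, 0, 1, 2, 1, 0, 0, 1]

Sorted: [1, 1, 4, 5, 5, 6, 9]


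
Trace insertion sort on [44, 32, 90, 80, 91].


Initial: [44, 32, 90, 80, 91]
Insert 32: [32, 44, 90, 80, 91]
Insert 90: [32, 44, 90, 80, 91]
Insert 80: [32, 44, 80, 90, 91]
Insert 91: [32, 44, 80, 90, 91]

Sorted: [32, 44, 80, 90, 91]


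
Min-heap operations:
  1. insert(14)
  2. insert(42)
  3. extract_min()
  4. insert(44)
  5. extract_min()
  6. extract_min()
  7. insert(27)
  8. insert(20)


insert(14) -> [14]
insert(42) -> [14, 42]
extract_min()->14, [42]
insert(44) -> [42, 44]
extract_min()->42, [44]
extract_min()->44, []
insert(27) -> [27]
insert(20) -> [20, 27]

Final heap: [20, 27]


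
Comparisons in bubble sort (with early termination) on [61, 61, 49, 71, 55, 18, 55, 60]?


Algorithm: bubble sort (with early termination)
Input: [61, 61, 49, 71, 55, 18, 55, 60]
Sorted: [18, 49, 55, 55, 60, 61, 61, 71]

27


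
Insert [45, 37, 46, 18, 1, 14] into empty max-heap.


Insert 45: [45]
Insert 37: [45, 37]
Insert 46: [46, 37, 45]
Insert 18: [46, 37, 45, 18]
Insert 1: [46, 37, 45, 18, 1]
Insert 14: [46, 37, 45, 18, 1, 14]

Final heap: [46, 37, 45, 18, 1, 14]


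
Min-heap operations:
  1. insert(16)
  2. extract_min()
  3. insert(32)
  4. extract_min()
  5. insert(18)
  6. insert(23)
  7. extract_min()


insert(16) -> [16]
extract_min()->16, []
insert(32) -> [32]
extract_min()->32, []
insert(18) -> [18]
insert(23) -> [18, 23]
extract_min()->18, [23]

Final heap: [23]


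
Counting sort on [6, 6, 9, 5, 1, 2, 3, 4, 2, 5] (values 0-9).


Input: [6, 6, 9, 5, 1, 2, 3, 4, 2, 5]
Counts: [0, 1, 2, 1, 1, 2, 2, 0, 0, 1]

Sorted: [1, 2, 2, 3, 4, 5, 5, 6, 6, 9]


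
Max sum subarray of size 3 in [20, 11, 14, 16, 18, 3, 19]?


[0:3]: 45
[1:4]: 41
[2:5]: 48
[3:6]: 37
[4:7]: 40

Max: 48 at [2:5]


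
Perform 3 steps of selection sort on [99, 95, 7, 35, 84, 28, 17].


Initial: [99, 95, 7, 35, 84, 28, 17]
Step 1: min=7 at 2
  Swap: [7, 95, 99, 35, 84, 28, 17]
Step 2: min=17 at 6
  Swap: [7, 17, 99, 35, 84, 28, 95]
Step 3: min=28 at 5
  Swap: [7, 17, 28, 35, 84, 99, 95]

After 3 steps: [7, 17, 28, 35, 84, 99, 95]


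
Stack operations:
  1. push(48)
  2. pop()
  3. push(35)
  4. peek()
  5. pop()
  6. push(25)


push(48) -> [48]
pop()->48, []
push(35) -> [35]
peek()->35
pop()->35, []
push(25) -> [25]

Final stack: [25]


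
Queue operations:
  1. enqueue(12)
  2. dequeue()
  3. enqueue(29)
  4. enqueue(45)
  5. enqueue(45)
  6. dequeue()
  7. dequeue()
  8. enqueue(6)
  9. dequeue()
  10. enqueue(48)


enqueue(12) -> [12]
dequeue()->12, []
enqueue(29) -> [29]
enqueue(45) -> [29, 45]
enqueue(45) -> [29, 45, 45]
dequeue()->29, [45, 45]
dequeue()->45, [45]
enqueue(6) -> [45, 6]
dequeue()->45, [6]
enqueue(48) -> [6, 48]

Final queue: [6, 48]


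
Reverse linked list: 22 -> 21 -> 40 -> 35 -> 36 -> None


Step 1: curr=22, set curr.next=prev(None) | reversed so far: 22
Step 2: curr=21, set curr.next=prev(22) | reversed so far: 21 -> 22
Step 3: curr=40, set curr.next=prev(21) | reversed so far: 40 -> 21 -> 22
Step 4: curr=35, set curr.next=prev(40) | reversed so far: 35 -> 40 -> 21 -> 22
Step 5: curr=36, set curr.next=prev(35) | reversed so far: 36 -> 35 -> 40 -> 21 -> 22

36 -> 35 -> 40 -> 21 -> 22 -> None


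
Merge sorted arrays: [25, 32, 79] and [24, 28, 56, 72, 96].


Take 24 from B
Take 25 from A
Take 28 from B
Take 32 from A
Take 56 from B
Take 72 from B
Take 79 from A

Merged: [24, 25, 28, 32, 56, 72, 79, 96]


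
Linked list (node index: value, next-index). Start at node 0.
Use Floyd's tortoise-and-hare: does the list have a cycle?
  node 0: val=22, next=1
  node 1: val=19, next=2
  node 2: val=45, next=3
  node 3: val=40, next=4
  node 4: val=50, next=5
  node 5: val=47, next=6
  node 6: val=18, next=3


Floyd's tortoise (slow, +1) and hare (fast, +2):
  init: slow=0, fast=0
  step 1: slow=1, fast=2
  step 2: slow=2, fast=4
  step 3: slow=3, fast=6
  step 4: slow=4, fast=4
  slow == fast at node 4: cycle detected

Cycle: yes


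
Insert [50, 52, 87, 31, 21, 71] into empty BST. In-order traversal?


Insert 50: root
Insert 52: R from 50
Insert 87: R from 50 -> R from 52
Insert 31: L from 50
Insert 21: L from 50 -> L from 31
Insert 71: R from 50 -> R from 52 -> L from 87

In-order: [21, 31, 50, 52, 71, 87]


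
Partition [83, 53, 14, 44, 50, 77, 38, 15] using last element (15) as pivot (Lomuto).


Pivot: 15
  14 <= 15: swap -> [14, 53, 83, 44, 50, 77, 38, 15]
Place pivot at 1: [14, 15, 83, 44, 50, 77, 38, 53]

Partitioned: [14, 15, 83, 44, 50, 77, 38, 53]


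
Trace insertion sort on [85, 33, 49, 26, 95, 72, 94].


Initial: [85, 33, 49, 26, 95, 72, 94]
Insert 33: [33, 85, 49, 26, 95, 72, 94]
Insert 49: [33, 49, 85, 26, 95, 72, 94]
Insert 26: [26, 33, 49, 85, 95, 72, 94]
Insert 95: [26, 33, 49, 85, 95, 72, 94]
Insert 72: [26, 33, 49, 72, 85, 95, 94]
Insert 94: [26, 33, 49, 72, 85, 94, 95]

Sorted: [26, 33, 49, 72, 85, 94, 95]


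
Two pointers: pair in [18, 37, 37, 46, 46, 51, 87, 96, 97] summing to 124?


lo=0(18)+hi=8(97)=115
lo=1(37)+hi=8(97)=134
lo=1(37)+hi=7(96)=133
lo=1(37)+hi=6(87)=124

Yes: 37+87=124


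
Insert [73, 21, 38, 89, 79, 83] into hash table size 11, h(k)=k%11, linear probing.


Insert 73: h=7 -> slot 7
Insert 21: h=10 -> slot 10
Insert 38: h=5 -> slot 5
Insert 89: h=1 -> slot 1
Insert 79: h=2 -> slot 2
Insert 83: h=6 -> slot 6

Table: [None, 89, 79, None, None, 38, 83, 73, None, None, 21]


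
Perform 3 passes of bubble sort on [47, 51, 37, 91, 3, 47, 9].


Initial: [47, 51, 37, 91, 3, 47, 9]
Pass 1: [47, 37, 51, 3, 47, 9, 91] (4 swaps)
Pass 2: [37, 47, 3, 47, 9, 51, 91] (4 swaps)
Pass 3: [37, 3, 47, 9, 47, 51, 91] (2 swaps)

After 3 passes: [37, 3, 47, 9, 47, 51, 91]


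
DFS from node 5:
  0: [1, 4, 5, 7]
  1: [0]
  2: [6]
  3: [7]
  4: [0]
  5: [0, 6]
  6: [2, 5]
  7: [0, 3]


Visit 5, push [6, 0]
Visit 0, push [7, 4, 1]
Visit 1, push []
Visit 4, push []
Visit 7, push [3]
Visit 3, push []
Visit 6, push [2]
Visit 2, push []

DFS order: [5, 0, 1, 4, 7, 3, 6, 2]


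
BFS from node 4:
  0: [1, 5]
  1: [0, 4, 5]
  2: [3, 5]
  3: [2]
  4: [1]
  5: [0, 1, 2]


Visit 4, enqueue [1]
Visit 1, enqueue [0, 5]
Visit 0, enqueue []
Visit 5, enqueue [2]
Visit 2, enqueue [3]
Visit 3, enqueue []

BFS order: [4, 1, 0, 5, 2, 3]


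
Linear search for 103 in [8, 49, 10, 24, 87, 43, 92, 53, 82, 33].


i=0: 8!=103
i=1: 49!=103
i=2: 10!=103
i=3: 24!=103
i=4: 87!=103
i=5: 43!=103
i=6: 92!=103
i=7: 53!=103
i=8: 82!=103
i=9: 33!=103

Not found, 10 comps


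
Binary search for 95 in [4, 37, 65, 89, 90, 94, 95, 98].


Step 1: lo=0, hi=7, mid=3, val=89
Step 2: lo=4, hi=7, mid=5, val=94
Step 3: lo=6, hi=7, mid=6, val=95

Found at index 6


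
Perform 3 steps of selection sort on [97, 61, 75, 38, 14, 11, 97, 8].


Initial: [97, 61, 75, 38, 14, 11, 97, 8]
Step 1: min=8 at 7
  Swap: [8, 61, 75, 38, 14, 11, 97, 97]
Step 2: min=11 at 5
  Swap: [8, 11, 75, 38, 14, 61, 97, 97]
Step 3: min=14 at 4
  Swap: [8, 11, 14, 38, 75, 61, 97, 97]

After 3 steps: [8, 11, 14, 38, 75, 61, 97, 97]


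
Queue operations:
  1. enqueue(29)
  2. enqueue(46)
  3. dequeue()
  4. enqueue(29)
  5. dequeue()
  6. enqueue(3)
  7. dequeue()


enqueue(29) -> [29]
enqueue(46) -> [29, 46]
dequeue()->29, [46]
enqueue(29) -> [46, 29]
dequeue()->46, [29]
enqueue(3) -> [29, 3]
dequeue()->29, [3]

Final queue: [3]


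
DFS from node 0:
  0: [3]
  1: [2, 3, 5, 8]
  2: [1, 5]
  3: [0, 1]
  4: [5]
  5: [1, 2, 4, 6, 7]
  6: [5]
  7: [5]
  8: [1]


Visit 0, push [3]
Visit 3, push [1]
Visit 1, push [8, 5, 2]
Visit 2, push [5]
Visit 5, push [7, 6, 4]
Visit 4, push []
Visit 6, push []
Visit 7, push []
Visit 8, push []

DFS order: [0, 3, 1, 2, 5, 4, 6, 7, 8]


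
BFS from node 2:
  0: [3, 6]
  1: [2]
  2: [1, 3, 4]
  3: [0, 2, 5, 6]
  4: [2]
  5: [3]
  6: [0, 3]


Visit 2, enqueue [1, 3, 4]
Visit 1, enqueue []
Visit 3, enqueue [0, 5, 6]
Visit 4, enqueue []
Visit 0, enqueue []
Visit 5, enqueue []
Visit 6, enqueue []

BFS order: [2, 1, 3, 4, 0, 5, 6]


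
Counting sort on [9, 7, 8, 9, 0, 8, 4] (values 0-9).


Input: [9, 7, 8, 9, 0, 8, 4]
Counts: [1, 0, 0, 0, 1, 0, 0, 1, 2, 2]

Sorted: [0, 4, 7, 8, 8, 9, 9]


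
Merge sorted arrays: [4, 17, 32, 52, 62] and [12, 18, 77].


Take 4 from A
Take 12 from B
Take 17 from A
Take 18 from B
Take 32 from A
Take 52 from A
Take 62 from A

Merged: [4, 12, 17, 18, 32, 52, 62, 77]


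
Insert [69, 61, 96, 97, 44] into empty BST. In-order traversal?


Insert 69: root
Insert 61: L from 69
Insert 96: R from 69
Insert 97: R from 69 -> R from 96
Insert 44: L from 69 -> L from 61

In-order: [44, 61, 69, 96, 97]


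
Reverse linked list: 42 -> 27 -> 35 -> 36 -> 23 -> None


Step 1: curr=42, set curr.next=prev(None) | reversed so far: 42
Step 2: curr=27, set curr.next=prev(42) | reversed so far: 27 -> 42
Step 3: curr=35, set curr.next=prev(27) | reversed so far: 35 -> 27 -> 42
Step 4: curr=36, set curr.next=prev(35) | reversed so far: 36 -> 35 -> 27 -> 42
Step 5: curr=23, set curr.next=prev(36) | reversed so far: 23 -> 36 -> 35 -> 27 -> 42

23 -> 36 -> 35 -> 27 -> 42 -> None


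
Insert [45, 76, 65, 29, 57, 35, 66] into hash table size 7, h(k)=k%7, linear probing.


Insert 45: h=3 -> slot 3
Insert 76: h=6 -> slot 6
Insert 65: h=2 -> slot 2
Insert 29: h=1 -> slot 1
Insert 57: h=1, 3 probes -> slot 4
Insert 35: h=0 -> slot 0
Insert 66: h=3, 2 probes -> slot 5

Table: [35, 29, 65, 45, 57, 66, 76]


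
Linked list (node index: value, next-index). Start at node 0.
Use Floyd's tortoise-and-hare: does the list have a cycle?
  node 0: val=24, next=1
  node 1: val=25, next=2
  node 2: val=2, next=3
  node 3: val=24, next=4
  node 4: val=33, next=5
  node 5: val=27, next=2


Floyd's tortoise (slow, +1) and hare (fast, +2):
  init: slow=0, fast=0
  step 1: slow=1, fast=2
  step 2: slow=2, fast=4
  step 3: slow=3, fast=2
  step 4: slow=4, fast=4
  slow == fast at node 4: cycle detected

Cycle: yes


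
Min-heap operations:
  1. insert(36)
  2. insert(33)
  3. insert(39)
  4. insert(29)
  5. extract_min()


insert(36) -> [36]
insert(33) -> [33, 36]
insert(39) -> [33, 36, 39]
insert(29) -> [29, 33, 39, 36]
extract_min()->29, [33, 36, 39]

Final heap: [33, 36, 39]


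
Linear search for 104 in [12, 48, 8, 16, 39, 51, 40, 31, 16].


i=0: 12!=104
i=1: 48!=104
i=2: 8!=104
i=3: 16!=104
i=4: 39!=104
i=5: 51!=104
i=6: 40!=104
i=7: 31!=104
i=8: 16!=104

Not found, 9 comps


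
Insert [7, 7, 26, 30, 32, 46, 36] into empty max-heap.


Insert 7: [7]
Insert 7: [7, 7]
Insert 26: [26, 7, 7]
Insert 30: [30, 26, 7, 7]
Insert 32: [32, 30, 7, 7, 26]
Insert 46: [46, 30, 32, 7, 26, 7]
Insert 36: [46, 30, 36, 7, 26, 7, 32]

Final heap: [46, 30, 36, 7, 26, 7, 32]


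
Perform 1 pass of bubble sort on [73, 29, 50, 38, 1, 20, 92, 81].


Initial: [73, 29, 50, 38, 1, 20, 92, 81]
Pass 1: [29, 50, 38, 1, 20, 73, 81, 92] (6 swaps)

After 1 pass: [29, 50, 38, 1, 20, 73, 81, 92]


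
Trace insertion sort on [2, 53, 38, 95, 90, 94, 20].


Initial: [2, 53, 38, 95, 90, 94, 20]
Insert 53: [2, 53, 38, 95, 90, 94, 20]
Insert 38: [2, 38, 53, 95, 90, 94, 20]
Insert 95: [2, 38, 53, 95, 90, 94, 20]
Insert 90: [2, 38, 53, 90, 95, 94, 20]
Insert 94: [2, 38, 53, 90, 94, 95, 20]
Insert 20: [2, 20, 38, 53, 90, 94, 95]

Sorted: [2, 20, 38, 53, 90, 94, 95]


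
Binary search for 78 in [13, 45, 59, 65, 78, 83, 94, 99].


Step 1: lo=0, hi=7, mid=3, val=65
Step 2: lo=4, hi=7, mid=5, val=83
Step 3: lo=4, hi=4, mid=4, val=78

Found at index 4


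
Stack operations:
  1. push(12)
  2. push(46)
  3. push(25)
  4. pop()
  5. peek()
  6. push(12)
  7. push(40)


push(12) -> [12]
push(46) -> [12, 46]
push(25) -> [12, 46, 25]
pop()->25, [12, 46]
peek()->46
push(12) -> [12, 46, 12]
push(40) -> [12, 46, 12, 40]

Final stack: [12, 46, 12, 40]


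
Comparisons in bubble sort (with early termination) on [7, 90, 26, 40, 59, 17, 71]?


Algorithm: bubble sort (with early termination)
Input: [7, 90, 26, 40, 59, 17, 71]
Sorted: [7, 17, 26, 40, 59, 71, 90]

20


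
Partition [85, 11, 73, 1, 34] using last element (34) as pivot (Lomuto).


Pivot: 34
  11 <= 34: swap -> [11, 85, 73, 1, 34]
  1 <= 34: swap -> [11, 1, 73, 85, 34]
Place pivot at 2: [11, 1, 34, 85, 73]

Partitioned: [11, 1, 34, 85, 73]


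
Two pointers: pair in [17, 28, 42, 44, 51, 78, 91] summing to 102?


lo=0(17)+hi=6(91)=108
lo=0(17)+hi=5(78)=95
lo=1(28)+hi=5(78)=106
lo=1(28)+hi=4(51)=79
lo=2(42)+hi=4(51)=93
lo=3(44)+hi=4(51)=95

No pair found


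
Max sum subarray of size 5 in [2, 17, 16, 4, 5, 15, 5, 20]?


[0:5]: 44
[1:6]: 57
[2:7]: 45
[3:8]: 49

Max: 57 at [1:6]


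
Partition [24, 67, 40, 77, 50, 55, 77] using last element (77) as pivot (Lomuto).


Pivot: 77
  24 <= 77: advance i (no swap)
  67 <= 77: advance i (no swap)
  40 <= 77: advance i (no swap)
  77 <= 77: advance i (no swap)
  50 <= 77: advance i (no swap)
  55 <= 77: advance i (no swap)
Place pivot at 6: [24, 67, 40, 77, 50, 55, 77]

Partitioned: [24, 67, 40, 77, 50, 55, 77]


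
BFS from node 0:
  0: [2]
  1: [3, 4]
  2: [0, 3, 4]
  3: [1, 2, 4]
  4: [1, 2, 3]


Visit 0, enqueue [2]
Visit 2, enqueue [3, 4]
Visit 3, enqueue [1]
Visit 4, enqueue []
Visit 1, enqueue []

BFS order: [0, 2, 3, 4, 1]


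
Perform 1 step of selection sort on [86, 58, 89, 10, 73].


Initial: [86, 58, 89, 10, 73]
Step 1: min=10 at 3
  Swap: [10, 58, 89, 86, 73]

After 1 step: [10, 58, 89, 86, 73]


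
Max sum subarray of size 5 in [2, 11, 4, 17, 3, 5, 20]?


[0:5]: 37
[1:6]: 40
[2:7]: 49

Max: 49 at [2:7]


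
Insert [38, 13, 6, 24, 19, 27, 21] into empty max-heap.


Insert 38: [38]
Insert 13: [38, 13]
Insert 6: [38, 13, 6]
Insert 24: [38, 24, 6, 13]
Insert 19: [38, 24, 6, 13, 19]
Insert 27: [38, 24, 27, 13, 19, 6]
Insert 21: [38, 24, 27, 13, 19, 6, 21]

Final heap: [38, 24, 27, 13, 19, 6, 21]


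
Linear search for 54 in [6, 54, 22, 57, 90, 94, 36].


i=0: 6!=54
i=1: 54==54 found!

Found at 1, 2 comps


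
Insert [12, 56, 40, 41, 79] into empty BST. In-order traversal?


Insert 12: root
Insert 56: R from 12
Insert 40: R from 12 -> L from 56
Insert 41: R from 12 -> L from 56 -> R from 40
Insert 79: R from 12 -> R from 56

In-order: [12, 40, 41, 56, 79]


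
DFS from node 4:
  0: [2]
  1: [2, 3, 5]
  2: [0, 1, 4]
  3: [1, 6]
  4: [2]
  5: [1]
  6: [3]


Visit 4, push [2]
Visit 2, push [1, 0]
Visit 0, push []
Visit 1, push [5, 3]
Visit 3, push [6]
Visit 6, push []
Visit 5, push []

DFS order: [4, 2, 0, 1, 3, 6, 5]


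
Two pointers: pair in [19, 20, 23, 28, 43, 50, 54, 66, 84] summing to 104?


lo=0(19)+hi=8(84)=103
lo=1(20)+hi=8(84)=104

Yes: 20+84=104


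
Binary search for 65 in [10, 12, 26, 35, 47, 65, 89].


Step 1: lo=0, hi=6, mid=3, val=35
Step 2: lo=4, hi=6, mid=5, val=65

Found at index 5


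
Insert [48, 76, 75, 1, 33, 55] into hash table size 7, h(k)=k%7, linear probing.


Insert 48: h=6 -> slot 6
Insert 76: h=6, 1 probes -> slot 0
Insert 75: h=5 -> slot 5
Insert 1: h=1 -> slot 1
Insert 33: h=5, 4 probes -> slot 2
Insert 55: h=6, 4 probes -> slot 3

Table: [76, 1, 33, 55, None, 75, 48]


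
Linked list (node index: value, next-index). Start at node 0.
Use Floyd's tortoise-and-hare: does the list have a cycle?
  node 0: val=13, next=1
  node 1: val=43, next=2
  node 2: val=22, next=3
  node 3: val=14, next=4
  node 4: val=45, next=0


Floyd's tortoise (slow, +1) and hare (fast, +2):
  init: slow=0, fast=0
  step 1: slow=1, fast=2
  step 2: slow=2, fast=4
  step 3: slow=3, fast=1
  step 4: slow=4, fast=3
  step 5: slow=0, fast=0
  slow == fast at node 0: cycle detected

Cycle: yes
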